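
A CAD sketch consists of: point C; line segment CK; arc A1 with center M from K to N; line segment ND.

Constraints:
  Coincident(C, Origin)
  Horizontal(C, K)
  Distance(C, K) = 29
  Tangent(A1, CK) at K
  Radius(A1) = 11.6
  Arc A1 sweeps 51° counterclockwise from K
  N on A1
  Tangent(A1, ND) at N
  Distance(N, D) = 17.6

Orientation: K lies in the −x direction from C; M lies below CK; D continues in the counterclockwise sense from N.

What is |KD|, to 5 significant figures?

26.960

C is at the origin; C and K share the same y with |CK| = 29.0 and K on the −x side, so K = (-29.000, 0.0000). The tangent condition forces MK to be normal to CK, so M = K + (0, -11.6) = (-29.000, -11.600). On A1, K sits at bearing 90° from M; a 51° counterclockwise sweep puts N at bearing 141°, so N = M + 11.6·(cos 141°, sin 141°) = (-38.015, -4.2999). Tangency of A1 to ND means the radius MN is perpendicular to ND, so ND runs along (−sin 141°, cos 141°); with |ND| = 17.6, D = (-49.091, -17.978). Then |KD| = |D − K| = 26.960.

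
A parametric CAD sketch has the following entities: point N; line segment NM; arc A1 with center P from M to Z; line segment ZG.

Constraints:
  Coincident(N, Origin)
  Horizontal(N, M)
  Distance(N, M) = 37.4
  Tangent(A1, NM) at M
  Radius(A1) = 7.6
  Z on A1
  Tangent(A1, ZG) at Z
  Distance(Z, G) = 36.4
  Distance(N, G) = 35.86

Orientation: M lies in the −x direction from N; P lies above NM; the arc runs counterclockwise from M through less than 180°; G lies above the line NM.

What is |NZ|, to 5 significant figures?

31.211

N is at the origin; N and M share the same y with |NM| = 37.4 and M on the −x side, so M = (-37.400, 0.0000). Tangency of A1 to NM means the radius PM is perpendicular to NM, so P = M + (0, 7.6) = (-37.400, 7.6000). Since PZ ⟂ ZG (tangency), |PG| = √(7.6² + 36.4²) = 37.185 regardless of where Z sits on A1. So G lies on both circle(N, 35.86) and circle(P, 37.185); the above-NM intersection is G = (-11.260, 34.046). Z is the foot of the tangent from G: Z = (-31.017, 3.4749).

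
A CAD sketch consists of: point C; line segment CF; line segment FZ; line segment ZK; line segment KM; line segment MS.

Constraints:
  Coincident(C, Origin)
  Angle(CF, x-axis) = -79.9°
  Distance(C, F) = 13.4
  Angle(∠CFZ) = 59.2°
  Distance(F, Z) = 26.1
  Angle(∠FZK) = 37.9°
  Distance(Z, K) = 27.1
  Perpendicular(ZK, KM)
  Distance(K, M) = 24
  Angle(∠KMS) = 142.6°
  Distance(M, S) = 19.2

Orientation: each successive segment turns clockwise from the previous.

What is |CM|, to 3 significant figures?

21.8

∠FZK = 37.9° gives ZK at 17.2° from the x-axis; with |ZK| = 27.1, K = (3.82, 4.05). ZK is perpendicular to KM, so KM runs at -72.8°; with |KM| = 24.0, M = (10.9, -18.9). Then |CM| = |M − C| = 21.8.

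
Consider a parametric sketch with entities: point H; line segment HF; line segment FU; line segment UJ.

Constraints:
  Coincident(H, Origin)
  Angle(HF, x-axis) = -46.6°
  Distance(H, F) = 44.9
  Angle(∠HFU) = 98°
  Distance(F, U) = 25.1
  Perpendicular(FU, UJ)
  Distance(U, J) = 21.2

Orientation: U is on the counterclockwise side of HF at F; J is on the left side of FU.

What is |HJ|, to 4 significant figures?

39.04

H is at the origin; HF runs at -46.6° with length 44.9, so F = 44.9·(cos -46.6°, sin -46.6°) = (30.85, -32.62). ∠HFU = 98.0°, so FU runs at -46.6° + (180° − 98.0°) = 35.40° from the x-axis; with |FU| = 25.1, U = F + 25.1·(cos 35.40°, sin 35.40°) = (51.31, -18.08). FU is perpendicular to UJ; with |UJ| = 21.2 on the left of FU, J = U + 21.2·(-0.5793, 0.8151) = (39.03, -0.8025). Then |HJ| = |J − H| = 39.04.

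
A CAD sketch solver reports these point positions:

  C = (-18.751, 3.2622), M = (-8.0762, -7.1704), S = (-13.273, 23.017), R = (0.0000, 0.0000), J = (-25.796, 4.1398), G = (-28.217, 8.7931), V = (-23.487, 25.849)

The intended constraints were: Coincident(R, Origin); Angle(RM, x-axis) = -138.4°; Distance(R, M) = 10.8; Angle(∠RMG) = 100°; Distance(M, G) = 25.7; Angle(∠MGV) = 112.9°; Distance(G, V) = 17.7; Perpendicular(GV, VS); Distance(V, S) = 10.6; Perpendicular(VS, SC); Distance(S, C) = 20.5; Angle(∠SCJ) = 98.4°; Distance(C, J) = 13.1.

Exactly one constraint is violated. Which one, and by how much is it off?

Distance(C, J) = 13.1 — off by 6.00.

R = (0.00, 0.00) ✓; RM at -138.4° ✓; |RM| = 10.80 ✓; ∠RMG = 100.0° ✓; |MG| = 25.70 ✓; ∠MGV = 112.9° ✓; |GV| = 17.70 ✓; ∠(GV, VS) = 90.00° ✓; |VS| = 10.60 ✓; ∠(VS, SC) = 90.00° ✓; |SC| = 20.50 ✓; ∠SCJ = 98.40° ✓; |CJ| = 7.099 ✗.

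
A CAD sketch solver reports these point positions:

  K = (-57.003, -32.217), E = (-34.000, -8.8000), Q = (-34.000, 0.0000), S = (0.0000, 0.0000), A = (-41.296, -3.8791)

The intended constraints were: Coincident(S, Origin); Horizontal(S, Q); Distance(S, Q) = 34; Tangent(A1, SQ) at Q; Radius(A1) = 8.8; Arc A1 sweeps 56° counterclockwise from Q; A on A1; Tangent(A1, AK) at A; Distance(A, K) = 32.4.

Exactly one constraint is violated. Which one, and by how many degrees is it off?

Tangent(A1, AK) at A — off by 5.00°.

S = (0.00, 0.00) ✓; S.y = 0.00, Q.y = 0.00 ✓; |SQ| = 34.00 ✓; ∠(EQ, QS) = 90.00° ✓; |EQ| = 8.800 ✓; bearing(E→A) − bearing(E→Q) = 56.00° ✓; |EA| = 8.800 ✓; ∠(EA, AK) = 85.00° ✗; |AK| = 32.40 ✓.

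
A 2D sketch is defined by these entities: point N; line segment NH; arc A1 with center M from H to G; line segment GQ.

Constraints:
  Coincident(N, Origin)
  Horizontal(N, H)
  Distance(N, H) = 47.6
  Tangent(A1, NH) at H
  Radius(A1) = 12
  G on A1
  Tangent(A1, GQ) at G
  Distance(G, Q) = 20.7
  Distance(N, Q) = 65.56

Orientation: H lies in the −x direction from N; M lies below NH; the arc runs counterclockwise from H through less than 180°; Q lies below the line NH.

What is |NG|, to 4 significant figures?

61.07

Checks: |MG| = 12.00 ✓; ∠(MG, GQ) = 90.00° ✓; |GQ| = 20.70 ✓; |NQ| = 65.56 ✓.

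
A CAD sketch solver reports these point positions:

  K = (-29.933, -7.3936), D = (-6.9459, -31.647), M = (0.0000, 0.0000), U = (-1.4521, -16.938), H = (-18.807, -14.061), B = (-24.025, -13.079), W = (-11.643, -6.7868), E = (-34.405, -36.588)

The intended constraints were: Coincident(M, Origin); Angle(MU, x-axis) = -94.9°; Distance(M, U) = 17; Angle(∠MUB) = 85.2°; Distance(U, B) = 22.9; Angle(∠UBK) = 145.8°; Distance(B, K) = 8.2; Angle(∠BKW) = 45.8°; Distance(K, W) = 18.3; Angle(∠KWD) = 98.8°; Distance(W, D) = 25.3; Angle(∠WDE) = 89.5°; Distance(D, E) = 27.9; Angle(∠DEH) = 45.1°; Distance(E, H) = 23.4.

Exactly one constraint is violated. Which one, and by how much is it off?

Distance(E, H) = 23.4 — off by 4.00.

M = (0.00, 0.00) ✓; MU at -94.90° ✓; |MU| = 17.00 ✓; ∠MUB = 85.20° ✓; |UB| = 22.90 ✓; ∠UBK = 145.8° ✓; |BK| = 8.199 ✓; ∠BKW = 45.80° ✓; |KW| = 18.30 ✓; ∠KWD = 98.80° ✓; |WD| = 25.30 ✓; ∠WDE = 89.50° ✓; |DE| = 27.90 ✓; ∠DEH = 45.10° ✓; |EH| = 27.40 ✗.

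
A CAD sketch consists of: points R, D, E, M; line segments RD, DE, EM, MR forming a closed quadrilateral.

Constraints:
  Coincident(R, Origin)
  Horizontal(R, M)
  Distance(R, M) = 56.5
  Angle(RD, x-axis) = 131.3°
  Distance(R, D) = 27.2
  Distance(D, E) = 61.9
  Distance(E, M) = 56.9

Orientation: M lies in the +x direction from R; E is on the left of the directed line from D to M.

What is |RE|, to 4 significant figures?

63.17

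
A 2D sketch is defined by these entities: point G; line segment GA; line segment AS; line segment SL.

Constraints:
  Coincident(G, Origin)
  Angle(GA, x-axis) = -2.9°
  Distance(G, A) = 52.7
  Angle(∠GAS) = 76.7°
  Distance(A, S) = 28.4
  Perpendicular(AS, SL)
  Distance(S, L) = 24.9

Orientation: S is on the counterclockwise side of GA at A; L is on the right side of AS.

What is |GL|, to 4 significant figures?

77.91

∠GAS = 76.7°, so AS runs at -2.9° + (180° − 76.7°) = 100.4° from the x-axis; with |AS| = 28.4, S = A + 28.4·(cos 100.4°, sin 100.4°) = (47.51, 25.27). The perpendicularity gives SL at right angles to AS; with |SL| = 24.9 on the right of AS, L = S + 24.9·(0.9836, 0.1805) = (72.00, 29.76). Then |GL| = |L − G| = 77.91.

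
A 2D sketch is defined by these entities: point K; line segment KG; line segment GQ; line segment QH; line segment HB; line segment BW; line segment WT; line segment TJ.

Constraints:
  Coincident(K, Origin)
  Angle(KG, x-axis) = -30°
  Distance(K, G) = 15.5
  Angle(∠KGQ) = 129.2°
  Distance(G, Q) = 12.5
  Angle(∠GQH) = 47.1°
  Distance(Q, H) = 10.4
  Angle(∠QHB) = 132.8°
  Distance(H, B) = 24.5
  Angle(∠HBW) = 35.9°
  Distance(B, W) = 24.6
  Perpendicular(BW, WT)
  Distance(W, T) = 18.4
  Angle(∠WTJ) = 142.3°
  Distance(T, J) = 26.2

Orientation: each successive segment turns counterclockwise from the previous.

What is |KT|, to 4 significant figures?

21.78

K is at the origin; KG runs at -30.0° with length 15.5, so G = (13.42, -7.750). ∠KGQ = 129.2° gives GQ at 20.80° from the x-axis; with |GQ| = 12.5, Q = (25.11, -3.311). ∠GQH = 47.1° gives QH at 153.7° from the x-axis; with |QH| = 10.4, H = (15.79, 1.297). ∠QHB = 132.8° gives HB at -159.1° from the x-axis; with |HB| = 24.5, B = (-7.103, -7.443). ∠HBW = 35.9° gives BW at -15.00° from the x-axis; with |BW| = 24.6, W = (16.66, -13.81). BW ⟂ WT, so WT runs at 75.00°; with |WT| = 18.4, T = (21.42, 3.963). Then |KT| = |T − K| = 21.78.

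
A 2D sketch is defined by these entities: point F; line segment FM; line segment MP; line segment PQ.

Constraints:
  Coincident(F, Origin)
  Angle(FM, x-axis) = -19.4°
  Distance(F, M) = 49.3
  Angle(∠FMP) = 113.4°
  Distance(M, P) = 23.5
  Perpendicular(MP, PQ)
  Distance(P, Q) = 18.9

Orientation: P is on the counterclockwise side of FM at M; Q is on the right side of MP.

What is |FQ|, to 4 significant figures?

77.27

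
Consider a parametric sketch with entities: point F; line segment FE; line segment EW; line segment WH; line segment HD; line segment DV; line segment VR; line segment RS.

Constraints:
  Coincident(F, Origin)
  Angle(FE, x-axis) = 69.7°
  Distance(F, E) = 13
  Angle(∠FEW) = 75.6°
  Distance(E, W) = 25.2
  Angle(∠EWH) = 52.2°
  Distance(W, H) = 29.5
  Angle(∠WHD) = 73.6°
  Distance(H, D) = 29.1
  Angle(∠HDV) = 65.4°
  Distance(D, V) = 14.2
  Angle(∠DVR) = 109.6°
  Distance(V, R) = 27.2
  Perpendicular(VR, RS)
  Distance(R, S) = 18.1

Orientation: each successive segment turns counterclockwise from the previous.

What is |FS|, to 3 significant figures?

17.0

F is at the origin; FE runs at 69.7° with length 13.0, so E = (4.51, 12.2). ∠FEW = 75.6° gives EW at 174° from the x-axis; with |EW| = 25.2, W = (-20.6, 14.8). ∠EWH = 52.2° gives WH at -58.1° from the x-axis; with |WH| = 29.5, H = (-4.97, -10.3). ∠WHD = 73.6° gives HD at 48.3° from the x-axis; with |HD| = 29.1, D = (14.4, 11.5). ∠HDV = 65.4° gives DV at 163° from the x-axis; with |DV| = 14.2, V = (0.819, 15.6). ∠DVR = 109.6° gives VR at -127° from the x-axis; with |VR| = 27.2, R = (-15.4, -6.17). VR is perpendicular to RS, so RS runs at -36.7°; with |RS| = 18.1, S = (-0.925, -17.0). Then |FS| = |S − F| = 17.0.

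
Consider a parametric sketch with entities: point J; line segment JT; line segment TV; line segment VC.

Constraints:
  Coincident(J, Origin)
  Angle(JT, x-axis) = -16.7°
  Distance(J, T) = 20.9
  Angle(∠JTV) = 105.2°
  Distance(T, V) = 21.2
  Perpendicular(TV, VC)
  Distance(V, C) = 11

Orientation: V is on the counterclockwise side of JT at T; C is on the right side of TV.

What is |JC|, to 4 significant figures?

41.03

J is at the origin; JT runs at -16.7° with length 20.9, so T = 20.9·(cos -16.7°, sin -16.7°) = (20.02, -6.006). ∠JTV = 105.2°, so TV runs at -16.7° + (180° − 105.2°) = 58.10° from the x-axis; with |TV| = 21.2, V = T + 21.2·(cos 58.10°, sin 58.10°) = (31.22, 11.99). TV is perpendicular to VC; with |VC| = 11.0 on the right of TV, C = V + 11.0·(0.8490, -0.5284) = (40.56, 6.180). Then |JC| = |C − J| = 41.03.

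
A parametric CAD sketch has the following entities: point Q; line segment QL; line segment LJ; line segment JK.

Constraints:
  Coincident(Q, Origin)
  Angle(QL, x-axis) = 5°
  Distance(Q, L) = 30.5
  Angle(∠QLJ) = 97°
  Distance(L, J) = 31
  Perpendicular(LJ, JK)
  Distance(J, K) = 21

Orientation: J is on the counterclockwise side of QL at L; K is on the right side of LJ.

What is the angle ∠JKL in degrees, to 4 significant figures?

55.89°

Q is at the origin; QL runs at 5.0° with length 30.5, so L = 30.5·(cos 5.0°, sin 5.0°) = (30.38, 2.658). ∠QLJ = 97.0°, so LJ runs at 5.0° + (180° − 97.0°) = 88.00° from the x-axis; with |LJ| = 31.0, J = L + 31.0·(cos 88.00°, sin 88.00°) = (31.47, 33.64). The perpendicularity gives JK at right angles to LJ; with |JK| = 21.0 on the right of LJ, K = J + 21.0·(0.9994, -0.03490) = (52.45, 32.91). Then cos ∠JKL = KJ·KL / (|KJ||KL|), giving 55.89°.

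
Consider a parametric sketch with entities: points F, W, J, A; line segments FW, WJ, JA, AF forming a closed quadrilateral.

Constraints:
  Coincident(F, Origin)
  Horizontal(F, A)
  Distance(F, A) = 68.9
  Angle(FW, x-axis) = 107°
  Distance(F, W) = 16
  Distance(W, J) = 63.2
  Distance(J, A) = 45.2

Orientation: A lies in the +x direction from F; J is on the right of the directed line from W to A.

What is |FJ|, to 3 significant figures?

49.1

Checks: |WJ| = 63.20 ✓; |JA| = 45.20 ✓.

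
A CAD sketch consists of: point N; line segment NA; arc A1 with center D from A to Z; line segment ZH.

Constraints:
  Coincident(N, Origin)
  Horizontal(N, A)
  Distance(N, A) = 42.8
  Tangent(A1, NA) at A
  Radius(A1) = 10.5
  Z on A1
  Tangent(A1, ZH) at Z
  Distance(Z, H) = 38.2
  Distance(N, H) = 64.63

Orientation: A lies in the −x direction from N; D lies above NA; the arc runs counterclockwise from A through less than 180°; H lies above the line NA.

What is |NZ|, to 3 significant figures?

35.0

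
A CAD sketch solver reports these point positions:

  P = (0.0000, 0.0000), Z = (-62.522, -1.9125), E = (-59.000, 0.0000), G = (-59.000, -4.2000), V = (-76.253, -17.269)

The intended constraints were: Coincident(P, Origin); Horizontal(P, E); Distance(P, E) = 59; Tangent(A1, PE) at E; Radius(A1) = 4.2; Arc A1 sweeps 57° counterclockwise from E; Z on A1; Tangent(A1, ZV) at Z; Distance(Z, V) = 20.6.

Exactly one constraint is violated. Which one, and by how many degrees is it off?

Tangent(A1, ZV) at Z — off by 8.80°.

P = (0.00, 0.00) ✓; P.y = 0.00, E.y = 0.00 ✓; |PE| = 59.00 ✓; ∠(GE, EP) = 90.00° ✓; |GE| = 4.200 ✓; bearing(G→Z) − bearing(G→E) = 57.00° ✓; |GZ| = 4.200 ✓; ∠(GZ, ZV) = 98.80° ✗; |ZV| = 20.60 ✓.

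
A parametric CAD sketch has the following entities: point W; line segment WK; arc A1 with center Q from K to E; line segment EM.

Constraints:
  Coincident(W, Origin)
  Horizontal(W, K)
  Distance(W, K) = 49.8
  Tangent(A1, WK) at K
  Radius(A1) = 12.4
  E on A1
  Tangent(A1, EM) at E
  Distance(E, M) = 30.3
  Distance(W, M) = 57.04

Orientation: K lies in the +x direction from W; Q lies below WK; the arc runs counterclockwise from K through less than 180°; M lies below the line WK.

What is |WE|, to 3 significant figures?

39.4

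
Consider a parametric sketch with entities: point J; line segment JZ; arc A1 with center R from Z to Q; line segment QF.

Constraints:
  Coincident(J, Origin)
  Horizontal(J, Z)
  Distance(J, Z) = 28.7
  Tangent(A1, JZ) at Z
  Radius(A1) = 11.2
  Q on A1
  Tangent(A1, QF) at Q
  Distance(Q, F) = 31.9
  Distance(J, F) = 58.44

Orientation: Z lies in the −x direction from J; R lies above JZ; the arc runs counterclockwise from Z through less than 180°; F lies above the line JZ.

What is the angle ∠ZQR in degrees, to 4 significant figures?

26.27°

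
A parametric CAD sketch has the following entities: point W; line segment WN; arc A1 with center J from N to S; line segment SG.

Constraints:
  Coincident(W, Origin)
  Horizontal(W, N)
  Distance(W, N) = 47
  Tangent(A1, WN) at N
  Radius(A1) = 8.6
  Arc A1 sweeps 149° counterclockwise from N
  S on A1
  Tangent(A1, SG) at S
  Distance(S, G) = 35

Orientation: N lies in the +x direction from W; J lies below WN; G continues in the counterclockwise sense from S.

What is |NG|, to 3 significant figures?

42.5

W is at the origin; WN is horizontal with |WN| = 47.0 and N on the +x side, so N = (47.0, 0.00). The tangent condition forces JN to be normal to WN, so J = N + (0, -8.6) = (47.0, -8.60). On A1, N sits at bearing 90° from J; a 149° counterclockwise sweep puts S at bearing 239°, so S = J + 8.6·(cos 239°, sin 239°) = (42.6, -16.0). A1 meets SG tangentially, so JS is at right angles to SG, so SG runs along (−sin 239°, cos 239°); with |SG| = 35.0, G = (72.6, -34.0). Then |NG| = |G − N| = 42.5.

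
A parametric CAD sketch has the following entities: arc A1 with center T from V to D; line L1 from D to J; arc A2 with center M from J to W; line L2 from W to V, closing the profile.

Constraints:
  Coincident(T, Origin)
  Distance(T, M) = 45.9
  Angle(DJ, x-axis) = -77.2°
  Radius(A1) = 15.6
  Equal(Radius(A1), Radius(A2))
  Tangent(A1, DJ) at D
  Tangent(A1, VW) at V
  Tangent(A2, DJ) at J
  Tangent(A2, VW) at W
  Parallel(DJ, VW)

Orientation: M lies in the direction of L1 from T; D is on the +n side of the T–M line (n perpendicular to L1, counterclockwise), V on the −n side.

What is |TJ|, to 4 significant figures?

48.48

Tangency of A1 to both parallel lines with radius 15.6 puts D and V at T ± 15.6·n: D = (15.21, 3.456), V = (-15.21, -3.456). Equal radii place J and W the same way about M: J = M + 15.6·n = (25.38, -41.30), W = M − 15.6·n = (-5.043, -48.22). Then |TJ| = |J − T| = 48.48.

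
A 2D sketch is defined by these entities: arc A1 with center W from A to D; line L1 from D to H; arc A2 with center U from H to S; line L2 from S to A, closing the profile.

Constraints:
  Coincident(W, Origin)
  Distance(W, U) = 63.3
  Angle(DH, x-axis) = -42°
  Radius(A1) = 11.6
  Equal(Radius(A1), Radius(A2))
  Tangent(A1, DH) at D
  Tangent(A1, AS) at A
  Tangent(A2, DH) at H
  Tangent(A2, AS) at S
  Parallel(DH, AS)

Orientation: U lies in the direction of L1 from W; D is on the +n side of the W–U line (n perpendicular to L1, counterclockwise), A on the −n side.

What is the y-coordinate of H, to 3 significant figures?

-33.7

The slot axis is L1's direction at -42.0°, so u = (cos -42.0°, sin -42.0°) = (0.743, -0.669) and n = (−sin -42.0°, cos -42.0°) = (0.669, 0.743). W is at the origin and U lies 63.3 along u from W, so U = 63.3·u = (47.0, -42.4). Tangency of A1 to both parallel lines with radius 11.6 puts D and A at W ± 11.6·n: D = (7.76, 8.62), A = (-7.76, -8.62). Equal radii place H and S the same way about U: H = U + 11.6·n = (54.8, -33.7), S = U − 11.6·n = (39.3, -51.0). So H.y = -33.7.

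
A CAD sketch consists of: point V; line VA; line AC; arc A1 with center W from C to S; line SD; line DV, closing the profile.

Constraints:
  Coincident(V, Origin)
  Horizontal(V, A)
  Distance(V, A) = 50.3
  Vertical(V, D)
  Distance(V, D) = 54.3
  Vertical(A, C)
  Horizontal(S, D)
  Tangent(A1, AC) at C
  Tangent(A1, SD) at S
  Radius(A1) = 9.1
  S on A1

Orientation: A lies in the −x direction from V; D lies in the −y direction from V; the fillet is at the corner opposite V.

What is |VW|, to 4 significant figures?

61.16

V and D share the same x with |VD| = 54.3 and D on the −y side, so D = (0.000, -54.30). The virtual corner opposite V is at (-50.30, -54.30). Since A1 is tangent to AC there, WC ⟂ AC and since A1 is tangent to SD there, WS ⟂ SD, with radius 9.1, so the center W sits 9.1 in from both sides at W = (-41.20, -45.20). Then |VW| = |W − V| = 61.16.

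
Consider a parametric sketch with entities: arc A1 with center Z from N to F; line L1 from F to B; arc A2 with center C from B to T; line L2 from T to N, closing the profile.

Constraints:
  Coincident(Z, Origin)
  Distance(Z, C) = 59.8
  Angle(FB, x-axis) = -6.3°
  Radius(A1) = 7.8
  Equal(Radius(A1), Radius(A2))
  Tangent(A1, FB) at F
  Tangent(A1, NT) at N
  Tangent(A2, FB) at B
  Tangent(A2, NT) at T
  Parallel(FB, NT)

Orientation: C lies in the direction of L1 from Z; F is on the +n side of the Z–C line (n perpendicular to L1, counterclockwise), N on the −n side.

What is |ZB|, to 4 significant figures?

60.31

The slot axis is L1's direction at -6.3°, so u = (cos -6.3°, sin -6.3°) = (0.9940, -0.1097) and n = (−sin -6.3°, cos -6.3°) = (0.1097, 0.9940). Z is at the origin and C lies 59.8 along u from Z, so C = 59.8·u = (59.44, -6.562). Tangency of A1 to both parallel lines with radius 7.8 puts F and N at Z ± 7.8·n: F = (0.8559, 7.753), N = (-0.8559, -7.753). Equal radii place B and T the same way about C: B = C + 7.8·n = (60.29, 1.191), T = C − 7.8·n = (58.58, -14.32). Then |ZB| = |B − Z| = 60.31.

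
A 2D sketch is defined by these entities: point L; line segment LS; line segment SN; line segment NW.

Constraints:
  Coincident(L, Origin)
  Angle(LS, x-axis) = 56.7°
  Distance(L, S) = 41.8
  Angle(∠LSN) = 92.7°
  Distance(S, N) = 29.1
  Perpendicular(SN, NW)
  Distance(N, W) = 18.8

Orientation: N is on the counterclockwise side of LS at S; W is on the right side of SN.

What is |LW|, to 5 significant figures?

68.059

L is at the origin; LS runs at 56.7° with length 41.8, so S = 41.8·(cos 56.7°, sin 56.7°) = (22.949, 34.937). ∠LSN = 92.7°, so SN runs at 56.7° + (180° − 92.7°) = 144.00° from the x-axis; with |SN| = 29.1, N = S + 29.1·(cos 144.00°, sin 144.00°) = (-0.59324, 52.041). SN ⟂ NW; with |NW| = 18.8 on the right of SN, W = N + 18.8·(0.58779, 0.80902) = (10.457, 67.251). Then |LW| = |W − L| = 68.059.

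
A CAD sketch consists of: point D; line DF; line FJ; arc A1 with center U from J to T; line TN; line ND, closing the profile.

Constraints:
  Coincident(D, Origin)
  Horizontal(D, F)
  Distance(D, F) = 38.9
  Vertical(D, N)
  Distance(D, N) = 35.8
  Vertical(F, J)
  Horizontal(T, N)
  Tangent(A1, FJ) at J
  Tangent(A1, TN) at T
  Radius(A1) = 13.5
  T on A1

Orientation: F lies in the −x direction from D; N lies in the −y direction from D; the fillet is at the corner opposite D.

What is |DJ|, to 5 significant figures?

44.839

D is at the origin; DF is horizontal with |DF| = 38.9 and F on the −x side, so F = (-38.900, 0.0000). DN is vertical with |DN| = 35.8 and N on the −y side, so N = (0.0000, -35.800). The virtual corner opposite D is at (-38.900, -35.800). The tangent condition forces UJ to be normal to FJ and the tangent condition forces UT to be normal to TN, with radius 13.5, so the center U sits 13.5 in from both sides at U = (-25.400, -22.300). That places the tangent points at J = (-38.900, -22.300) on FJ and T = (-25.400, -35.800) on TN. Then |DJ| = |J − D| = 44.839.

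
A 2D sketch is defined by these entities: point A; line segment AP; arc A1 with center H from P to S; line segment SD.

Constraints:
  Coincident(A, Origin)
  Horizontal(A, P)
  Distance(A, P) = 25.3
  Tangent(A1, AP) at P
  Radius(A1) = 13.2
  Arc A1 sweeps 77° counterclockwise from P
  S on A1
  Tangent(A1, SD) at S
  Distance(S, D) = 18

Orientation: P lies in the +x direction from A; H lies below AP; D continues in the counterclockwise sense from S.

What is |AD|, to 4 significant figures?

29.01

A is at the origin; A and P share the same y with |AP| = 25.3 and P on the +x side, so P = (25.30, 0.000). Tangency of A1 to AP means the radius HP is perpendicular to AP, so H = P + (0, -13.2) = (25.30, -13.20). On A1, P sits at bearing 90° from H; a 77° counterclockwise sweep puts S at bearing 167°, so S = H + 13.2·(cos 167°, sin 167°) = (12.44, -10.23). Tangency of A1 to SD means the radius HS is perpendicular to SD, so SD runs along (−sin 167°, cos 167°); with |SD| = 18.0, D = (8.389, -27.77). Then |AD| = |D − A| = 29.01.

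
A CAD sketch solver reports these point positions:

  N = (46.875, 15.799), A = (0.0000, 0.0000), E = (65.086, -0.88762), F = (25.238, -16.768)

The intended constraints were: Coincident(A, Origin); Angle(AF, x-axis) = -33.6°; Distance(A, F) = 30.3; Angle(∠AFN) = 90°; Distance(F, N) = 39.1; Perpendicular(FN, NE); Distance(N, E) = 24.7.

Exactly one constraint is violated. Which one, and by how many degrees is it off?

Perpendicular(FN, NE) — off by 8.90°.

A = (0.00, 0.00) ✓; AF at -33.60° ✓; |AF| = 30.30 ✓; ∠AFN = 90.00° ✓; |FN| = 39.10 ✓; ∠(FN, NE) = 98.90° ✗; |NE| = 24.70 ✓.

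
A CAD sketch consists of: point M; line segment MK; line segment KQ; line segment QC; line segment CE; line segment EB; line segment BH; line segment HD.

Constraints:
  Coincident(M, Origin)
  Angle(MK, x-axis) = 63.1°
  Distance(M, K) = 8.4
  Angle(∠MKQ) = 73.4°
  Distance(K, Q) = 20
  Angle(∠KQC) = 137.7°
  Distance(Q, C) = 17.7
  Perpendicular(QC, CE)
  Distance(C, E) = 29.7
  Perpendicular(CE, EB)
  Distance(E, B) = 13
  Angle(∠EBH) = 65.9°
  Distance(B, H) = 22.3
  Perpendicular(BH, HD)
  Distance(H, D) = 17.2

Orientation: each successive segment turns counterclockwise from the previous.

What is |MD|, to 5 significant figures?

37.134

∠EBH = 65.9° gives BH at 146.10° from the x-axis; with |BH| = 22.3, H = (-22.634, -4.1728). The perpendicularity gives HD at right angles to BH, so HD runs at -123.90°; with |HD| = 17.2, D = (-32.227, -18.449). Then |MD| = |D − M| = 37.134.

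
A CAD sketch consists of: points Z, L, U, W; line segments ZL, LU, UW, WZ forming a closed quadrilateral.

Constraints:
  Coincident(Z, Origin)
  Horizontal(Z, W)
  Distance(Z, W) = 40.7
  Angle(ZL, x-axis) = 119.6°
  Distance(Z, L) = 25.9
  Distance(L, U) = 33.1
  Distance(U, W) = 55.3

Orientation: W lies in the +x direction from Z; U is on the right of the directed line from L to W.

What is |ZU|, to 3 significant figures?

17.2

Checks: |LU| = 33.10 ✓; |UW| = 55.30 ✓.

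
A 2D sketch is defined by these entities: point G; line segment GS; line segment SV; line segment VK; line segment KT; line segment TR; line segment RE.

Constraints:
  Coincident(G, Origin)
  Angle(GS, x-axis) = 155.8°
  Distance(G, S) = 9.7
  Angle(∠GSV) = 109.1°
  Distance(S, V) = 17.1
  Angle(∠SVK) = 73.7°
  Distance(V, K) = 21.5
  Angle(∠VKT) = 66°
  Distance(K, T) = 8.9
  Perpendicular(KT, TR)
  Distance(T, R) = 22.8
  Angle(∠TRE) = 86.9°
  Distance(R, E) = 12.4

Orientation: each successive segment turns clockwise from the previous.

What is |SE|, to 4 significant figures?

28.67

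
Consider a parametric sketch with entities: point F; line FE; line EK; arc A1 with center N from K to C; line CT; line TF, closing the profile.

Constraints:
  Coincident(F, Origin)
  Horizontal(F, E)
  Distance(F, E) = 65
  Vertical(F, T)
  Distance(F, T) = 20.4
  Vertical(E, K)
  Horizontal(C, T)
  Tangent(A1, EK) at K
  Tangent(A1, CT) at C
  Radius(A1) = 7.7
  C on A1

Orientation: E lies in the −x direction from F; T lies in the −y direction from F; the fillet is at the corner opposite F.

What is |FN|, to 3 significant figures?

58.7

F is at the origin; FE is horizontal with |FE| = 65.0 and E on the −x side, so E = (-65.0, 0.00). F and T share the same x with |FT| = 20.4 and T on the −y side, so T = (0.00, -20.4). The virtual corner opposite F is at (-65.0, -20.4). The tangent condition forces NK to be normal to EK and since A1 is tangent to CT there, NC ⟂ CT, with radius 7.7, so the center N sits 7.7 in from both sides at N = (-57.3, -12.7). Then |FN| = |N − F| = 58.7.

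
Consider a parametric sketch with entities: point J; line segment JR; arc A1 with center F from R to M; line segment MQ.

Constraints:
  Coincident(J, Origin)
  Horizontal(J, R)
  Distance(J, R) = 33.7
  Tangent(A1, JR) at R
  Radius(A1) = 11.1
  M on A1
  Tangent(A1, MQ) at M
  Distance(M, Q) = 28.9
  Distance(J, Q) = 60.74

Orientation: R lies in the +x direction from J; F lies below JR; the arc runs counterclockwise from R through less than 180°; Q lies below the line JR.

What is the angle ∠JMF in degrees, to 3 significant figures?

98.9°

Checks: |FM| = 11.10 ✓; ∠(FM, MQ) = 90.00° ✓; |MQ| = 28.90 ✓; |JQ| = 60.74 ✓.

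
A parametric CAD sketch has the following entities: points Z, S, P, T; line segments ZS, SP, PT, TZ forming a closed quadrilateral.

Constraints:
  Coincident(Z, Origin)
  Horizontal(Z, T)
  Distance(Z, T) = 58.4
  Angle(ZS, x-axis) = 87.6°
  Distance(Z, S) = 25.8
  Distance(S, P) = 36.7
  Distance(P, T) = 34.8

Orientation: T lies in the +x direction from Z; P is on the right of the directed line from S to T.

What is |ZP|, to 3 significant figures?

23.9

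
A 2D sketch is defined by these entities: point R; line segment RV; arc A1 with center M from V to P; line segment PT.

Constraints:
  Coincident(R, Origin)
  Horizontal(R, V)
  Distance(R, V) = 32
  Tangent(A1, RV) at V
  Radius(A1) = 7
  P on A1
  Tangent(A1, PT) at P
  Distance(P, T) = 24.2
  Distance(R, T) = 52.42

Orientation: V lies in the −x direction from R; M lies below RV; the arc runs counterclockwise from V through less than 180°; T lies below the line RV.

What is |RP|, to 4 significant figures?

39.30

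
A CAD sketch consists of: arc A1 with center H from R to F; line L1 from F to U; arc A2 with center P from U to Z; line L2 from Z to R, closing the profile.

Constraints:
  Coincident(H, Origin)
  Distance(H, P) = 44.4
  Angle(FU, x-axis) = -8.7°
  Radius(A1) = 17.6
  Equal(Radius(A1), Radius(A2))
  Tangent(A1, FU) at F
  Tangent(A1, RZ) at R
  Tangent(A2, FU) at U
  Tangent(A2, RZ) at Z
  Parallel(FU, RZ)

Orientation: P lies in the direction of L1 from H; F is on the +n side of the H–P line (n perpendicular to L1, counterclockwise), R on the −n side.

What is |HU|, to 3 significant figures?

47.8

The slot axis is L1's direction at -8.7°, so u = (cos -8.7°, sin -8.7°) = (0.988, -0.151) and n = (−sin -8.7°, cos -8.7°) = (0.151, 0.988). H is at the origin and P lies 44.4 along u from H, so P = 44.4·u = (43.9, -6.72). Tangency of A1 to both parallel lines with radius 17.6 puts F and R at H ± 17.6·n: F = (2.66, 17.4), R = (-2.66, -17.4). Equal radii place U and Z the same way about P: U = P + 17.6·n = (46.6, 10.7), Z = P − 17.6·n = (41.2, -24.1). Then |HU| = |U − H| = 47.8.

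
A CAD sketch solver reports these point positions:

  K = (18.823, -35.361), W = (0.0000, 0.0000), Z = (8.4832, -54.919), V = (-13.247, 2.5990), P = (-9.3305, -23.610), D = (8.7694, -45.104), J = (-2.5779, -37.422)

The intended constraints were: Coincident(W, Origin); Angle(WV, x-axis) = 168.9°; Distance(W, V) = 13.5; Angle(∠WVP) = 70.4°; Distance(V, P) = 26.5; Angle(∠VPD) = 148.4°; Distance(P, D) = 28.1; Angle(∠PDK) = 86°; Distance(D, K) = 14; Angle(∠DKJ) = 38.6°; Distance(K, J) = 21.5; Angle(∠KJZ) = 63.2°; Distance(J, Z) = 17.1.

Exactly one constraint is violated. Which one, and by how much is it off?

Distance(J, Z) = 17.1 — off by 3.60.

W = (0.00, 0.00) ✓; WV at 168.9° ✓; |WV| = 13.50 ✓; ∠WVP = 70.40° ✓; |VP| = 26.50 ✓; ∠VPD = 148.4° ✓; |PD| = 28.10 ✓; ∠PDK = 86.00° ✓; |DK| = 14.00 ✓; ∠DKJ = 38.60° ✓; |KJ| = 21.50 ✓; ∠KJZ = 63.20° ✓; |JZ| = 20.70 ✗.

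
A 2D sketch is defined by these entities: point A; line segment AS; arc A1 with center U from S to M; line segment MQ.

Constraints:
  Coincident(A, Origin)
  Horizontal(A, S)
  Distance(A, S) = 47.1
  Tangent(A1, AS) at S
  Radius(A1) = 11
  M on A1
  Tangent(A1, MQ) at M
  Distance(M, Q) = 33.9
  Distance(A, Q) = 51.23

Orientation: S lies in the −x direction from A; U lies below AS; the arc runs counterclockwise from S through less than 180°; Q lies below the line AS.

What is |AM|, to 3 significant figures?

57.8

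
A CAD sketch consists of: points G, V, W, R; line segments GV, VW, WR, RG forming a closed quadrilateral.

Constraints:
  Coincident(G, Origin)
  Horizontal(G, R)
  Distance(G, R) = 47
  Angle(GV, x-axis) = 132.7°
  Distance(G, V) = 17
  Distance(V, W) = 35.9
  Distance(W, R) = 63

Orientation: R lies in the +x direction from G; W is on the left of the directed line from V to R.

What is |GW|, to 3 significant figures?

45.4

G is at the origin; GR is horizontal with |GR| = 47.0 and R in +x, so R = (47.0, 0). GV runs at 132.7° with |GV| = 17.0, so V = (-11.5, 12.5). W is determined by |VW| = 35.9 and |WR| = 63.0 together: it lies at the intersection of circle(V, 35.9) and circle(R, 63.0). With |VR| = 59.8, the foot of the radical line on VR is 7.53 from V and the perpendicular offset is √(35.9² − 7.53²) = 35.1. Taking the left-of-VR solution: W = (3.16, 45.2).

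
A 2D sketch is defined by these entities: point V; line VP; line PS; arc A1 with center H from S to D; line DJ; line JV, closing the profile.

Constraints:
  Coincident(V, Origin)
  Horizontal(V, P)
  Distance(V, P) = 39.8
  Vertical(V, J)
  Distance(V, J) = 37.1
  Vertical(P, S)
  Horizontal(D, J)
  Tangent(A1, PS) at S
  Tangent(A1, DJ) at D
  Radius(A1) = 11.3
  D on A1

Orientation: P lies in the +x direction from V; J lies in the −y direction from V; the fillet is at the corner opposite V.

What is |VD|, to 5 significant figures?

46.783

The virtual corner opposite V is at (39.800, -37.100). The tangent condition forces HS to be normal to PS and tangency of A1 to DJ means the radius HD is perpendicular to DJ, with radius 11.3, so the center H sits 11.3 in from both sides at H = (28.500, -25.800). That places the tangent points at S = (39.800, -25.800) on PS and D = (28.500, -37.100) on DJ. Then |VD| = |D − V| = 46.783.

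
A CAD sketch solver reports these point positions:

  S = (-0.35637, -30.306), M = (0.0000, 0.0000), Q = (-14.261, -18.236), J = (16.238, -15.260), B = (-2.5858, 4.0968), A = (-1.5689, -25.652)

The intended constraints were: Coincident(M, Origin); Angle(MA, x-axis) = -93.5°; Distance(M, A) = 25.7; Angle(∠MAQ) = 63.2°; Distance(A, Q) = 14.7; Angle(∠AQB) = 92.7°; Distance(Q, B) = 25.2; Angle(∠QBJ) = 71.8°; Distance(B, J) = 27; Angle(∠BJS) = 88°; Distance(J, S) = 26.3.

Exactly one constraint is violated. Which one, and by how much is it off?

Distance(J, S) = 26.3 — off by 3.90.

M = (0.00, 0.00) ✓; MA at -93.50° ✓; |MA| = 25.70 ✓; ∠MAQ = 63.20° ✓; |AQ| = 14.70 ✓; ∠AQB = 92.70° ✓; |QB| = 25.20 ✓; ∠QBJ = 71.80° ✓; |BJ| = 27.00 ✓; ∠BJS = 88.00° ✓; |JS| = 22.40 ✗.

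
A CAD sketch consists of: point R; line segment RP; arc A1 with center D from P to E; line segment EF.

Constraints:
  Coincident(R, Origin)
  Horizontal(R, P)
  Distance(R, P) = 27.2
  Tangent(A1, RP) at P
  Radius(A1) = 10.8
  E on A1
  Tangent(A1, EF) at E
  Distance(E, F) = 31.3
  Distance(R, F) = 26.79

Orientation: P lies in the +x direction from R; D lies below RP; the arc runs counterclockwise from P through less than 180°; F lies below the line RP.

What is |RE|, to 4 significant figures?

19.52

Checks: |DE| = 10.80 ✓; ∠(DE, EF) = 90.00° ✓; |EF| = 31.30 ✓; |RF| = 26.79 ✓.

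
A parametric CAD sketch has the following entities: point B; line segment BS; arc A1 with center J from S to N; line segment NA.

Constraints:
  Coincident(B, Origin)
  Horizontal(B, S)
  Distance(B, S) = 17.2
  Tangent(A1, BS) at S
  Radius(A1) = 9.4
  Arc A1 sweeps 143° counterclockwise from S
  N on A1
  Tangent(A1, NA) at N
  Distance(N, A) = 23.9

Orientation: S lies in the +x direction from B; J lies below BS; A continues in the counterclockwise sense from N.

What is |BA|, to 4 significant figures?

43.79

On A1, S sits at bearing 90° from J; a 143° counterclockwise sweep puts N at bearing 233°, so N = J + 9.4·(cos 233°, sin 233°) = (11.54, -16.91). The tangent condition forces JN to be normal to NA, so NA runs along (−sin 233°, cos 233°); with |NA| = 23.9, A = (30.63, -31.29). Then |BA| = |A − B| = 43.79.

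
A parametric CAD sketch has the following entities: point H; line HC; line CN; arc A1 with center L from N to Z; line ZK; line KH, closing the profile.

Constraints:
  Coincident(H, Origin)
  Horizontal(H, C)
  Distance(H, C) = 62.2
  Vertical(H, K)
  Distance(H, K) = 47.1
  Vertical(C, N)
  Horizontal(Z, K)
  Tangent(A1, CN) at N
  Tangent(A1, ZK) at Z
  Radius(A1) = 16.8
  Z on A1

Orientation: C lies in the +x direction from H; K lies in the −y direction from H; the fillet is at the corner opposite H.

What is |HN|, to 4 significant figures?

69.19

H is at the origin; HC is horizontal with |HC| = 62.2 and C on the +x side, so C = (62.20, 0.000). HK is vertical with |HK| = 47.1 and K on the −y side, so K = (0.000, -47.10). The virtual corner opposite H is at (62.20, -47.10). Since A1 is tangent to CN there, LN ⟂ CN and tangency of A1 to ZK means the radius LZ is perpendicular to ZK, with radius 16.8, so the center L sits 16.8 in from both sides at L = (45.40, -30.30). That places the tangent points at N = (62.20, -30.30) on CN and Z = (45.40, -47.10) on ZK. Then |HN| = |N − H| = 69.19.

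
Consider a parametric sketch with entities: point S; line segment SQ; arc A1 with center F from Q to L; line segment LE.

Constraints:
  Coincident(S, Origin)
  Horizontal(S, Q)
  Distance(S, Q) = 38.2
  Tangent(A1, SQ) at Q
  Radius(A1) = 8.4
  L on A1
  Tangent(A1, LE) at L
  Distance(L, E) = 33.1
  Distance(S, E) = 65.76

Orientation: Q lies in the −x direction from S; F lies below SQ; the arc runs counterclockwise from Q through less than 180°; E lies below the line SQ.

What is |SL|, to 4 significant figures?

46.94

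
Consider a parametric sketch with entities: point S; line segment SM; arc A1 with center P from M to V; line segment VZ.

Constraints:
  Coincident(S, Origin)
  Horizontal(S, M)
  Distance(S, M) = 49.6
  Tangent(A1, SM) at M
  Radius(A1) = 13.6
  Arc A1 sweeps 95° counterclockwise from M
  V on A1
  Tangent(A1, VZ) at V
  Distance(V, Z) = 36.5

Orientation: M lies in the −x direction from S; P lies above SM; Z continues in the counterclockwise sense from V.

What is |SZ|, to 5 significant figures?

64.461

On A1, M sits at bearing -90° from P; a 95° counterclockwise sweep puts V at bearing 5°, so V = P + 13.6·(cos 5°, sin 5°) = (-36.052, 14.785). Tangency of A1 to VZ means the radius PV is perpendicular to VZ, so VZ runs along (−sin 5°, cos 5°); with |VZ| = 36.5, Z = (-39.233, 51.146). Then |SZ| = |Z − S| = 64.461.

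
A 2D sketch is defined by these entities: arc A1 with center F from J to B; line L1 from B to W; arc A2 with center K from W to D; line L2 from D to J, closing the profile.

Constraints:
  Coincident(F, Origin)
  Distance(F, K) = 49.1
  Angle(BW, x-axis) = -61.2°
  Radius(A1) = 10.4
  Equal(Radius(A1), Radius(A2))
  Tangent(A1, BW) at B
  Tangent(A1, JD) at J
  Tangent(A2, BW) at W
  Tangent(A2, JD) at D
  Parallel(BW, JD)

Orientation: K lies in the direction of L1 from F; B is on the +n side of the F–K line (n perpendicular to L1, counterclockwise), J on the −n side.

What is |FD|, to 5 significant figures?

50.189

The slot axis is L1's direction at -61.2°, so u = (cos -61.2°, sin -61.2°) = (0.48175, -0.87631) and n = (−sin -61.2°, cos -61.2°) = (0.87631, 0.48175). F is at the origin and K lies 49.1 along u from F, so K = 49.1·u = (23.654, -43.027). Tangency of A1 to both parallel lines with radius 10.4 puts B and J at F ± 10.4·n: B = (9.1136, 5.0102), J = (-9.1136, -5.0102). Equal radii place W and D the same way about K: W = K + 10.4·n = (32.768, -38.016), D = K − 10.4·n = (14.541, -48.037). Then |FD| = |D − F| = 50.189.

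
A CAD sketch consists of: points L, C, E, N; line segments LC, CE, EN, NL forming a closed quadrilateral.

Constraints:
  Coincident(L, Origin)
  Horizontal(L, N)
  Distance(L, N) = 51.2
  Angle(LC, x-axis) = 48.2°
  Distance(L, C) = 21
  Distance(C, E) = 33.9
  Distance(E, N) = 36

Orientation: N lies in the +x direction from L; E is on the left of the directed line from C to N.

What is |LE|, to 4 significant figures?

54.52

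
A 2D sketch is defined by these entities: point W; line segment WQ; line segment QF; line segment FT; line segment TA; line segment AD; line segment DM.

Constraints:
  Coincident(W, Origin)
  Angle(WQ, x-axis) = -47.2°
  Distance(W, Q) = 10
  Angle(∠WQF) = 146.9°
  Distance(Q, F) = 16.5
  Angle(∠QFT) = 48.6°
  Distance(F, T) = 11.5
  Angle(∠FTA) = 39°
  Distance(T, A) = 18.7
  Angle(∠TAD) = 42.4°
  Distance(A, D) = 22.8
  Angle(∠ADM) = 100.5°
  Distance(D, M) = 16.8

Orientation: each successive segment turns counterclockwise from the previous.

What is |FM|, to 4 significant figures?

20.57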